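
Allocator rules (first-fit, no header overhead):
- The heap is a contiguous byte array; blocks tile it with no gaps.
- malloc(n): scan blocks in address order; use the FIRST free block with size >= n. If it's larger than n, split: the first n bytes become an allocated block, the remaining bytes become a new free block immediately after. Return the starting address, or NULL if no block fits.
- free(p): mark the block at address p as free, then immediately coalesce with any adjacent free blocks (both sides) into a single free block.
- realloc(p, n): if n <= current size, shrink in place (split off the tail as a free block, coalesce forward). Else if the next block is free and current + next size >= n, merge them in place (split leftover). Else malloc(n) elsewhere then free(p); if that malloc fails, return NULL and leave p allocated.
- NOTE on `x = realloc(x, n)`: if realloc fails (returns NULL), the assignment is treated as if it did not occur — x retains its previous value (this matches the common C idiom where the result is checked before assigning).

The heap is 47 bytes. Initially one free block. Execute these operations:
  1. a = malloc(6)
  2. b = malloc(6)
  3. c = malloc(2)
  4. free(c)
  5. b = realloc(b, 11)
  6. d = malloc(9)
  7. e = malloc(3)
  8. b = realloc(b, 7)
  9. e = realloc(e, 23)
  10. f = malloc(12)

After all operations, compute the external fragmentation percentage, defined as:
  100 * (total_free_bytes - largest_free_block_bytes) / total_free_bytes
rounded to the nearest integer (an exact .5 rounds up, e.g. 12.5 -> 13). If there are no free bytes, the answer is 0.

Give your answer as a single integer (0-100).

Answer: 40

Derivation:
Op 1: a = malloc(6) -> a = 0; heap: [0-5 ALLOC][6-46 FREE]
Op 2: b = malloc(6) -> b = 6; heap: [0-5 ALLOC][6-11 ALLOC][12-46 FREE]
Op 3: c = malloc(2) -> c = 12; heap: [0-5 ALLOC][6-11 ALLOC][12-13 ALLOC][14-46 FREE]
Op 4: free(c) -> (freed c); heap: [0-5 ALLOC][6-11 ALLOC][12-46 FREE]
Op 5: b = realloc(b, 11) -> b = 6; heap: [0-5 ALLOC][6-16 ALLOC][17-46 FREE]
Op 6: d = malloc(9) -> d = 17; heap: [0-5 ALLOC][6-16 ALLOC][17-25 ALLOC][26-46 FREE]
Op 7: e = malloc(3) -> e = 26; heap: [0-5 ALLOC][6-16 ALLOC][17-25 ALLOC][26-28 ALLOC][29-46 FREE]
Op 8: b = realloc(b, 7) -> b = 6; heap: [0-5 ALLOC][6-12 ALLOC][13-16 FREE][17-25 ALLOC][26-28 ALLOC][29-46 FREE]
Op 9: e = realloc(e, 23) -> NULL (e unchanged); heap: [0-5 ALLOC][6-12 ALLOC][13-16 FREE][17-25 ALLOC][26-28 ALLOC][29-46 FREE]
Op 10: f = malloc(12) -> f = 29; heap: [0-5 ALLOC][6-12 ALLOC][13-16 FREE][17-25 ALLOC][26-28 ALLOC][29-40 ALLOC][41-46 FREE]
Free blocks: [4 6] total_free=10 largest=6 -> 100*(10-6)/10 = 400/10 = 40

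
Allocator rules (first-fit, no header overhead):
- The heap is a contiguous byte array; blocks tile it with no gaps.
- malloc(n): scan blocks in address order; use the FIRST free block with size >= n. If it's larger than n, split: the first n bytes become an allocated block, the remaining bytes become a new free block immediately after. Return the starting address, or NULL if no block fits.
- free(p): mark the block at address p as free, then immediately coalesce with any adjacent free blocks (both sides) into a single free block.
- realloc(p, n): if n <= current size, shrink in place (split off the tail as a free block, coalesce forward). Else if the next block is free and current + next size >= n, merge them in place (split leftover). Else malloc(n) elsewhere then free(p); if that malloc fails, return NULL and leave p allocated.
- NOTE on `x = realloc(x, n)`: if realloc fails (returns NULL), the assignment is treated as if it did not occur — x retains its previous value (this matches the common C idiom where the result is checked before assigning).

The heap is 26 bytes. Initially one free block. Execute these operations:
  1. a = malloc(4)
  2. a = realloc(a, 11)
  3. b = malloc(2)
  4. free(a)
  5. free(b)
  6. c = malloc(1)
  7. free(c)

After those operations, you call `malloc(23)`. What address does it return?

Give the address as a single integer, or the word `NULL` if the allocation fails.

Op 1: a = malloc(4) -> a = 0; heap: [0-3 ALLOC][4-25 FREE]
Op 2: a = realloc(a, 11) -> a = 0; heap: [0-10 ALLOC][11-25 FREE]
Op 3: b = malloc(2) -> b = 11; heap: [0-10 ALLOC][11-12 ALLOC][13-25 FREE]
Op 4: free(a) -> (freed a); heap: [0-10 FREE][11-12 ALLOC][13-25 FREE]
Op 5: free(b) -> (freed b); heap: [0-25 FREE]
Op 6: c = malloc(1) -> c = 0; heap: [0-0 ALLOC][1-25 FREE]
Op 7: free(c) -> (freed c); heap: [0-25 FREE]
malloc(23): first-fit scan over [0-25 FREE] -> 0

Answer: 0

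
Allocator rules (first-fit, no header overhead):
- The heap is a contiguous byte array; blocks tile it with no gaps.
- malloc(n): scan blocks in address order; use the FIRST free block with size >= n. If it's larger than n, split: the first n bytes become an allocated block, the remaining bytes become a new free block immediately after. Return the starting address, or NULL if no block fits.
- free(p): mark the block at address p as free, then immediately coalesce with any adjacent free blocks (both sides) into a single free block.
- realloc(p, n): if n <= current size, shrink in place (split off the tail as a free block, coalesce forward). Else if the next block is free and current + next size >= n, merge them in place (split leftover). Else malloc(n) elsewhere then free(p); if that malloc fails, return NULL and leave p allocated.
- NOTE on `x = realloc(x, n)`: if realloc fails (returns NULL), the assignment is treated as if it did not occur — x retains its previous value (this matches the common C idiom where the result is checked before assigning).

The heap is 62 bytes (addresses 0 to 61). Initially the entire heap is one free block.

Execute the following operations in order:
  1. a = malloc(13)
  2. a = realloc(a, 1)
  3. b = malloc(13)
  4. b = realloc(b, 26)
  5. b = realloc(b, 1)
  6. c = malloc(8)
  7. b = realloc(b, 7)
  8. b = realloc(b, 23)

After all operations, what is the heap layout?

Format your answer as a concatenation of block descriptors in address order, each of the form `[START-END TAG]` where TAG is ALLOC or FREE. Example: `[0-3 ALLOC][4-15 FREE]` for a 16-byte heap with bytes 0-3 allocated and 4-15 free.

Op 1: a = malloc(13) -> a = 0; heap: [0-12 ALLOC][13-61 FREE]
Op 2: a = realloc(a, 1) -> a = 0; heap: [0-0 ALLOC][1-61 FREE]
Op 3: b = malloc(13) -> b = 1; heap: [0-0 ALLOC][1-13 ALLOC][14-61 FREE]
Op 4: b = realloc(b, 26) -> b = 1; heap: [0-0 ALLOC][1-26 ALLOC][27-61 FREE]
Op 5: b = realloc(b, 1) -> b = 1; heap: [0-0 ALLOC][1-1 ALLOC][2-61 FREE]
Op 6: c = malloc(8) -> c = 2; heap: [0-0 ALLOC][1-1 ALLOC][2-9 ALLOC][10-61 FREE]
Op 7: b = realloc(b, 7) -> b = 10; heap: [0-0 ALLOC][1-1 FREE][2-9 ALLOC][10-16 ALLOC][17-61 FREE]
Op 8: b = realloc(b, 23) -> b = 10; heap: [0-0 ALLOC][1-1 FREE][2-9 ALLOC][10-32 ALLOC][33-61 FREE]

Answer: [0-0 ALLOC][1-1 FREE][2-9 ALLOC][10-32 ALLOC][33-61 FREE]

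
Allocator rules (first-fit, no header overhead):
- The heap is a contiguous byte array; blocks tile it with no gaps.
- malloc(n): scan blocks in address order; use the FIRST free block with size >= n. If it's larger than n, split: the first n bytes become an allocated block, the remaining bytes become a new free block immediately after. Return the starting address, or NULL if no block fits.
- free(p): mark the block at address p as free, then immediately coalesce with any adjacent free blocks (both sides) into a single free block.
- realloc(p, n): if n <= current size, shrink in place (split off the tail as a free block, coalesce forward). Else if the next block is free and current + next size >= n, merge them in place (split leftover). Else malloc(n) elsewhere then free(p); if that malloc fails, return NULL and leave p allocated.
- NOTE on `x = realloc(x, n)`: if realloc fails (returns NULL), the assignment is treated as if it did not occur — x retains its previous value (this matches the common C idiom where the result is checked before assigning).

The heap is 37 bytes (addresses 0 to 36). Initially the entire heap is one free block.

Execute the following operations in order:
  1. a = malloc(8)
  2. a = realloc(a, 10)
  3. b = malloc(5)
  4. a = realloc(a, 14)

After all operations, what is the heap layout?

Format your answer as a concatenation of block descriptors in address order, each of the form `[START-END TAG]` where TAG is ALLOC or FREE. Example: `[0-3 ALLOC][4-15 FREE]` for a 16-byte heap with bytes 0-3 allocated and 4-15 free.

Op 1: a = malloc(8) -> a = 0; heap: [0-7 ALLOC][8-36 FREE]
Op 2: a = realloc(a, 10) -> a = 0; heap: [0-9 ALLOC][10-36 FREE]
Op 3: b = malloc(5) -> b = 10; heap: [0-9 ALLOC][10-14 ALLOC][15-36 FREE]
Op 4: a = realloc(a, 14) -> a = 15; heap: [0-9 FREE][10-14 ALLOC][15-28 ALLOC][29-36 FREE]

Answer: [0-9 FREE][10-14 ALLOC][15-28 ALLOC][29-36 FREE]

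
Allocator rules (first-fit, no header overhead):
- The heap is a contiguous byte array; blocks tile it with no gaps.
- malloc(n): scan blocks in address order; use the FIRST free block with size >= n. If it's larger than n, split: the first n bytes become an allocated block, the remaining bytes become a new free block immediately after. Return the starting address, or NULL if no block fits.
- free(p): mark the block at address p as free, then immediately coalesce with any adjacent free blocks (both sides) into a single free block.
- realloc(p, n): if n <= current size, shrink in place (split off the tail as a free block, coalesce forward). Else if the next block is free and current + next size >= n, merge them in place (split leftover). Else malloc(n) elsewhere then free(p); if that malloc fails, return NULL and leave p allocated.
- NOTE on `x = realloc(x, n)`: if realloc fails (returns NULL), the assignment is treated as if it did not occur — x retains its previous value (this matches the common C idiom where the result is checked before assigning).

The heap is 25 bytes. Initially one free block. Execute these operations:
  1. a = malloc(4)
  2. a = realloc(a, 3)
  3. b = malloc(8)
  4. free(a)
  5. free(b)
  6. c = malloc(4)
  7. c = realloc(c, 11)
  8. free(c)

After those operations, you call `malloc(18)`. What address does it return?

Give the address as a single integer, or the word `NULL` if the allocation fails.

Op 1: a = malloc(4) -> a = 0; heap: [0-3 ALLOC][4-24 FREE]
Op 2: a = realloc(a, 3) -> a = 0; heap: [0-2 ALLOC][3-24 FREE]
Op 3: b = malloc(8) -> b = 3; heap: [0-2 ALLOC][3-10 ALLOC][11-24 FREE]
Op 4: free(a) -> (freed a); heap: [0-2 FREE][3-10 ALLOC][11-24 FREE]
Op 5: free(b) -> (freed b); heap: [0-24 FREE]
Op 6: c = malloc(4) -> c = 0; heap: [0-3 ALLOC][4-24 FREE]
Op 7: c = realloc(c, 11) -> c = 0; heap: [0-10 ALLOC][11-24 FREE]
Op 8: free(c) -> (freed c); heap: [0-24 FREE]
malloc(18): first-fit scan over [0-24 FREE] -> 0

Answer: 0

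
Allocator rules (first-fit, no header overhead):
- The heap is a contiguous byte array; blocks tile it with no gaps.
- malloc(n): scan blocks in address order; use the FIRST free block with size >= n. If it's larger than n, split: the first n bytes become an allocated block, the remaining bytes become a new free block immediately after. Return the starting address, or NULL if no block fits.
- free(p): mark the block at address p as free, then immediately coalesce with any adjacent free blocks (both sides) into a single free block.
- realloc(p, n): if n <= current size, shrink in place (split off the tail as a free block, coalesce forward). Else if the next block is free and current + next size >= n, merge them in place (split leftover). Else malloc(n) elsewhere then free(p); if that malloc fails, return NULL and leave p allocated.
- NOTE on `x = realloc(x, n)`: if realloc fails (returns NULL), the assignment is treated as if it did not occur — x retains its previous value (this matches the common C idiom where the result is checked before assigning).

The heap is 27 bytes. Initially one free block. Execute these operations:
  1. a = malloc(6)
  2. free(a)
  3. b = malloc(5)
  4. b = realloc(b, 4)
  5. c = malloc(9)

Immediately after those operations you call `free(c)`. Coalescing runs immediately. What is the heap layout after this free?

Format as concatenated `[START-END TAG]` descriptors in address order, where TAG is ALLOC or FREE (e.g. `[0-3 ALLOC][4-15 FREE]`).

Op 1: a = malloc(6) -> a = 0; heap: [0-5 ALLOC][6-26 FREE]
Op 2: free(a) -> (freed a); heap: [0-26 FREE]
Op 3: b = malloc(5) -> b = 0; heap: [0-4 ALLOC][5-26 FREE]
Op 4: b = realloc(b, 4) -> b = 0; heap: [0-3 ALLOC][4-26 FREE]
Op 5: c = malloc(9) -> c = 4; heap: [0-3 ALLOC][4-12 ALLOC][13-26 FREE]
free(c): c = 4 -> block [4-12 ALLOC]; mark free, coalesce with adjacent free neighbors -> [0-3 ALLOC][4-26 FREE]

Answer: [0-3 ALLOC][4-26 FREE]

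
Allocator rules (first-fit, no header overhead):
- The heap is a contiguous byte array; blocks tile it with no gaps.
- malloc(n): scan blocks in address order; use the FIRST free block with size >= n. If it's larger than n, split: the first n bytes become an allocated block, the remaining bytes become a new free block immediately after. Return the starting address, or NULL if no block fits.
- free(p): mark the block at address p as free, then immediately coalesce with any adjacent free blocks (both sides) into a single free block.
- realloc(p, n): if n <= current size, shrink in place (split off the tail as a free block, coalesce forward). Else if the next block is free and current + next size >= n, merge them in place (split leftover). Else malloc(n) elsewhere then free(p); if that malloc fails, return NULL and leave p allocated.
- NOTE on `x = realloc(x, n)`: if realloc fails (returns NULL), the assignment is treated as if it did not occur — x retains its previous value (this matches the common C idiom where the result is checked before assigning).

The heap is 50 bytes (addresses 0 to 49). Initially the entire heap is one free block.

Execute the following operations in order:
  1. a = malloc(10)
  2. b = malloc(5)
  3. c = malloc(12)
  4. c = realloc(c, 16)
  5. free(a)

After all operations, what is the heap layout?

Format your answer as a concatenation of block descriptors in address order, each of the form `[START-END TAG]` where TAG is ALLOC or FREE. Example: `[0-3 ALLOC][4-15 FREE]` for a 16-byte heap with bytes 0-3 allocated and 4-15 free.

Answer: [0-9 FREE][10-14 ALLOC][15-30 ALLOC][31-49 FREE]

Derivation:
Op 1: a = malloc(10) -> a = 0; heap: [0-9 ALLOC][10-49 FREE]
Op 2: b = malloc(5) -> b = 10; heap: [0-9 ALLOC][10-14 ALLOC][15-49 FREE]
Op 3: c = malloc(12) -> c = 15; heap: [0-9 ALLOC][10-14 ALLOC][15-26 ALLOC][27-49 FREE]
Op 4: c = realloc(c, 16) -> c = 15; heap: [0-9 ALLOC][10-14 ALLOC][15-30 ALLOC][31-49 FREE]
Op 5: free(a) -> (freed a); heap: [0-9 FREE][10-14 ALLOC][15-30 ALLOC][31-49 FREE]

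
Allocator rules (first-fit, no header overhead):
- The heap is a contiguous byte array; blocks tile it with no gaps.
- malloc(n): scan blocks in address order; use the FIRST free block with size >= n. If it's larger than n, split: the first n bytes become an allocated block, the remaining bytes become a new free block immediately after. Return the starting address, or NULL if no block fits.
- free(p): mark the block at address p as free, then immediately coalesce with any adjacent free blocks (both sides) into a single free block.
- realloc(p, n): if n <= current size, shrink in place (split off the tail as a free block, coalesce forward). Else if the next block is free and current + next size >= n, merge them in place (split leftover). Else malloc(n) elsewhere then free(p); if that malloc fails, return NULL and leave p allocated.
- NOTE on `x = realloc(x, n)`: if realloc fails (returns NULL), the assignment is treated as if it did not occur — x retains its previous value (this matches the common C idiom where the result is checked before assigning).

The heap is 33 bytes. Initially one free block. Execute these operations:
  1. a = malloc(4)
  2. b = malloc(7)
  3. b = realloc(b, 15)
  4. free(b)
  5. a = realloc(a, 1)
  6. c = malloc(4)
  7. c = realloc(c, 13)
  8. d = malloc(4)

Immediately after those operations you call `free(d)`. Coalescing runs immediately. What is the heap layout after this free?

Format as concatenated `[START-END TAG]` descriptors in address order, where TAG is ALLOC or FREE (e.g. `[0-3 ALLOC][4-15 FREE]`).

Op 1: a = malloc(4) -> a = 0; heap: [0-3 ALLOC][4-32 FREE]
Op 2: b = malloc(7) -> b = 4; heap: [0-3 ALLOC][4-10 ALLOC][11-32 FREE]
Op 3: b = realloc(b, 15) -> b = 4; heap: [0-3 ALLOC][4-18 ALLOC][19-32 FREE]
Op 4: free(b) -> (freed b); heap: [0-3 ALLOC][4-32 FREE]
Op 5: a = realloc(a, 1) -> a = 0; heap: [0-0 ALLOC][1-32 FREE]
Op 6: c = malloc(4) -> c = 1; heap: [0-0 ALLOC][1-4 ALLOC][5-32 FREE]
Op 7: c = realloc(c, 13) -> c = 1; heap: [0-0 ALLOC][1-13 ALLOC][14-32 FREE]
Op 8: d = malloc(4) -> d = 14; heap: [0-0 ALLOC][1-13 ALLOC][14-17 ALLOC][18-32 FREE]
free(d): d = 14 -> block [14-17 ALLOC]; mark free, coalesce with adjacent free neighbors -> [0-0 ALLOC][1-13 ALLOC][14-32 FREE]

Answer: [0-0 ALLOC][1-13 ALLOC][14-32 FREE]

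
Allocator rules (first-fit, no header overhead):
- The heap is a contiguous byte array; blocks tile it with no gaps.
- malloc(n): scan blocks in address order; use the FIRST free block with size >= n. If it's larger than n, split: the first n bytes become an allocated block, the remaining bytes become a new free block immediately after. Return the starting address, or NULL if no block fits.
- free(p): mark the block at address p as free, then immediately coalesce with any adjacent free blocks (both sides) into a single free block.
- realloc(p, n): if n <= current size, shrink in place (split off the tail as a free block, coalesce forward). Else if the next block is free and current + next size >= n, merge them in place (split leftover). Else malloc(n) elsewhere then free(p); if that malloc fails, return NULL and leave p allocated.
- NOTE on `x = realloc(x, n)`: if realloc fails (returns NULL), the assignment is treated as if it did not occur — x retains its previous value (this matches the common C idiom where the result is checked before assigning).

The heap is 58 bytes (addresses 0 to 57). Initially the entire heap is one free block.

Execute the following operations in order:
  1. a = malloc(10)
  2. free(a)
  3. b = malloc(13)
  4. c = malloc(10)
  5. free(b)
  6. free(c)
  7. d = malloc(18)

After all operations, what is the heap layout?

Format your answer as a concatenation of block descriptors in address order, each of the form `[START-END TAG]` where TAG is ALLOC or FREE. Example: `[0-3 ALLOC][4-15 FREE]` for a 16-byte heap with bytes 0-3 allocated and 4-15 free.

Op 1: a = malloc(10) -> a = 0; heap: [0-9 ALLOC][10-57 FREE]
Op 2: free(a) -> (freed a); heap: [0-57 FREE]
Op 3: b = malloc(13) -> b = 0; heap: [0-12 ALLOC][13-57 FREE]
Op 4: c = malloc(10) -> c = 13; heap: [0-12 ALLOC][13-22 ALLOC][23-57 FREE]
Op 5: free(b) -> (freed b); heap: [0-12 FREE][13-22 ALLOC][23-57 FREE]
Op 6: free(c) -> (freed c); heap: [0-57 FREE]
Op 7: d = malloc(18) -> d = 0; heap: [0-17 ALLOC][18-57 FREE]

Answer: [0-17 ALLOC][18-57 FREE]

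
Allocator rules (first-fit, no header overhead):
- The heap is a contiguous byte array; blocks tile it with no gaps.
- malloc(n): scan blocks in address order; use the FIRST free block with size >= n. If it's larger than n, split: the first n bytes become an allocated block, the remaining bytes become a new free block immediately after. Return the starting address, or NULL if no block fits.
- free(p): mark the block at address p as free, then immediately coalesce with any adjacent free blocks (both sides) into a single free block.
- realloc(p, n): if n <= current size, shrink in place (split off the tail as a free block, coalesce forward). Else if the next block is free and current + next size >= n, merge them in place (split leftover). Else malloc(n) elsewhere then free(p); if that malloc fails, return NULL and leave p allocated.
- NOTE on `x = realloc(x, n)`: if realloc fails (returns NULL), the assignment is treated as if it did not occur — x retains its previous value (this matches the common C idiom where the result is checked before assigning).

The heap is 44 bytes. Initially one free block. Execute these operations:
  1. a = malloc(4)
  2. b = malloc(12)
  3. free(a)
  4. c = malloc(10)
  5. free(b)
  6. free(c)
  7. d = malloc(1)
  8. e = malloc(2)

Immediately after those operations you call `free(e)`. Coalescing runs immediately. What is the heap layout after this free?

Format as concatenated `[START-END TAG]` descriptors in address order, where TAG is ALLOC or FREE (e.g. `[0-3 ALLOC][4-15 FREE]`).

Op 1: a = malloc(4) -> a = 0; heap: [0-3 ALLOC][4-43 FREE]
Op 2: b = malloc(12) -> b = 4; heap: [0-3 ALLOC][4-15 ALLOC][16-43 FREE]
Op 3: free(a) -> (freed a); heap: [0-3 FREE][4-15 ALLOC][16-43 FREE]
Op 4: c = malloc(10) -> c = 16; heap: [0-3 FREE][4-15 ALLOC][16-25 ALLOC][26-43 FREE]
Op 5: free(b) -> (freed b); heap: [0-15 FREE][16-25 ALLOC][26-43 FREE]
Op 6: free(c) -> (freed c); heap: [0-43 FREE]
Op 7: d = malloc(1) -> d = 0; heap: [0-0 ALLOC][1-43 FREE]
Op 8: e = malloc(2) -> e = 1; heap: [0-0 ALLOC][1-2 ALLOC][3-43 FREE]
free(e): e = 1 -> block [1-2 ALLOC]; mark free, coalesce with adjacent free neighbors -> [0-0 ALLOC][1-43 FREE]

Answer: [0-0 ALLOC][1-43 FREE]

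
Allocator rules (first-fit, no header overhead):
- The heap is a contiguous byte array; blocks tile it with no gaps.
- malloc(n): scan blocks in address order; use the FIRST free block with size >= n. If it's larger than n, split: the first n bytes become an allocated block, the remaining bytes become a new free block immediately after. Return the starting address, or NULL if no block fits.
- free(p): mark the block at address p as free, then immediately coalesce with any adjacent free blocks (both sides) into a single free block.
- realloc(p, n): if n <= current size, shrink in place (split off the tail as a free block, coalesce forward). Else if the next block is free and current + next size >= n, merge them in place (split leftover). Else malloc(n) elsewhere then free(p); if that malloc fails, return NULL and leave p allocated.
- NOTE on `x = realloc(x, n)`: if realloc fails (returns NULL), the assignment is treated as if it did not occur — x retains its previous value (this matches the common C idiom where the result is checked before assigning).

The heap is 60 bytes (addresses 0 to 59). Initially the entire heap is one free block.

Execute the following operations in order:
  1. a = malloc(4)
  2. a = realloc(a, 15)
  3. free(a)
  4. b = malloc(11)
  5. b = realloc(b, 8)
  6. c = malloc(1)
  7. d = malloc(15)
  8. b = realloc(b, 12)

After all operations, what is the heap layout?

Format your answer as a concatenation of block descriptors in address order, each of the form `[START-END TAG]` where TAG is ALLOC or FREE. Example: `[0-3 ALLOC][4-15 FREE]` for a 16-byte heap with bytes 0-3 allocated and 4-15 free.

Answer: [0-7 FREE][8-8 ALLOC][9-23 ALLOC][24-35 ALLOC][36-59 FREE]

Derivation:
Op 1: a = malloc(4) -> a = 0; heap: [0-3 ALLOC][4-59 FREE]
Op 2: a = realloc(a, 15) -> a = 0; heap: [0-14 ALLOC][15-59 FREE]
Op 3: free(a) -> (freed a); heap: [0-59 FREE]
Op 4: b = malloc(11) -> b = 0; heap: [0-10 ALLOC][11-59 FREE]
Op 5: b = realloc(b, 8) -> b = 0; heap: [0-7 ALLOC][8-59 FREE]
Op 6: c = malloc(1) -> c = 8; heap: [0-7 ALLOC][8-8 ALLOC][9-59 FREE]
Op 7: d = malloc(15) -> d = 9; heap: [0-7 ALLOC][8-8 ALLOC][9-23 ALLOC][24-59 FREE]
Op 8: b = realloc(b, 12) -> b = 24; heap: [0-7 FREE][8-8 ALLOC][9-23 ALLOC][24-35 ALLOC][36-59 FREE]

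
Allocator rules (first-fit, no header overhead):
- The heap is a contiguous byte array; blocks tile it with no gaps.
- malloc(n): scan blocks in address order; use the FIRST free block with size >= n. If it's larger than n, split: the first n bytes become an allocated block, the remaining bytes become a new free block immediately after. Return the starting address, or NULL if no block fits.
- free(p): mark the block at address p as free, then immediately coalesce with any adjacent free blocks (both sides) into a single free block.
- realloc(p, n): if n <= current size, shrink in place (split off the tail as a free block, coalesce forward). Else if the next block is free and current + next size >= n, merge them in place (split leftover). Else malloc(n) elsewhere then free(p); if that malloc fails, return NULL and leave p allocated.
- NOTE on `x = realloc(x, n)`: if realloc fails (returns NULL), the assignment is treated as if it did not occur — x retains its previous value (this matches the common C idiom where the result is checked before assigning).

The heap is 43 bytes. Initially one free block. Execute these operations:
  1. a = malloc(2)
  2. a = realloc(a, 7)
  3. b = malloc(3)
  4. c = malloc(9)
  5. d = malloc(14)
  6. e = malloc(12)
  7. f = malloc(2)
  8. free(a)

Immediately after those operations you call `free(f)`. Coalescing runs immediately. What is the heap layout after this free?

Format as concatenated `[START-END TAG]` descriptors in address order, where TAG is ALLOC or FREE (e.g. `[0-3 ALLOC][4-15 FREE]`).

Answer: [0-6 FREE][7-9 ALLOC][10-18 ALLOC][19-32 ALLOC][33-42 FREE]

Derivation:
Op 1: a = malloc(2) -> a = 0; heap: [0-1 ALLOC][2-42 FREE]
Op 2: a = realloc(a, 7) -> a = 0; heap: [0-6 ALLOC][7-42 FREE]
Op 3: b = malloc(3) -> b = 7; heap: [0-6 ALLOC][7-9 ALLOC][10-42 FREE]
Op 4: c = malloc(9) -> c = 10; heap: [0-6 ALLOC][7-9 ALLOC][10-18 ALLOC][19-42 FREE]
Op 5: d = malloc(14) -> d = 19; heap: [0-6 ALLOC][7-9 ALLOC][10-18 ALLOC][19-32 ALLOC][33-42 FREE]
Op 6: e = malloc(12) -> e = NULL; heap: [0-6 ALLOC][7-9 ALLOC][10-18 ALLOC][19-32 ALLOC][33-42 FREE]
Op 7: f = malloc(2) -> f = 33; heap: [0-6 ALLOC][7-9 ALLOC][10-18 ALLOC][19-32 ALLOC][33-34 ALLOC][35-42 FREE]
Op 8: free(a) -> (freed a); heap: [0-6 FREE][7-9 ALLOC][10-18 ALLOC][19-32 ALLOC][33-34 ALLOC][35-42 FREE]
free(f): f = 33 -> block [33-34 ALLOC]; mark free, coalesce with adjacent free neighbors -> [0-6 FREE][7-9 ALLOC][10-18 ALLOC][19-32 ALLOC][33-42 FREE]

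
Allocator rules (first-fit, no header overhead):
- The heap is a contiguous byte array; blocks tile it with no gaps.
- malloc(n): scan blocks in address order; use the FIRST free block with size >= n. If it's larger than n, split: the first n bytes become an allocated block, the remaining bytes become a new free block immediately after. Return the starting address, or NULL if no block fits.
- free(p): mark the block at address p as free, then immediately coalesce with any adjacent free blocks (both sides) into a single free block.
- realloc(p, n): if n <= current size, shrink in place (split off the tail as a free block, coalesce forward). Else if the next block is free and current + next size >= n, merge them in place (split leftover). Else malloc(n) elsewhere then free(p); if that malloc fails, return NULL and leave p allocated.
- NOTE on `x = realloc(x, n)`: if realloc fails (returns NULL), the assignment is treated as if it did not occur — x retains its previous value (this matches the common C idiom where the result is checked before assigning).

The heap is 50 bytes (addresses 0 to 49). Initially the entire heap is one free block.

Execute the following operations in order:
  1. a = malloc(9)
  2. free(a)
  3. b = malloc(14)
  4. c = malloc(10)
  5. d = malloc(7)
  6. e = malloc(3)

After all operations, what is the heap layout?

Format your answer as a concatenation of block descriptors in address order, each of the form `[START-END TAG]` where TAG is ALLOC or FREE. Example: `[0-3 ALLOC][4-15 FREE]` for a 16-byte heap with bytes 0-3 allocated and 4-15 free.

Op 1: a = malloc(9) -> a = 0; heap: [0-8 ALLOC][9-49 FREE]
Op 2: free(a) -> (freed a); heap: [0-49 FREE]
Op 3: b = malloc(14) -> b = 0; heap: [0-13 ALLOC][14-49 FREE]
Op 4: c = malloc(10) -> c = 14; heap: [0-13 ALLOC][14-23 ALLOC][24-49 FREE]
Op 5: d = malloc(7) -> d = 24; heap: [0-13 ALLOC][14-23 ALLOC][24-30 ALLOC][31-49 FREE]
Op 6: e = malloc(3) -> e = 31; heap: [0-13 ALLOC][14-23 ALLOC][24-30 ALLOC][31-33 ALLOC][34-49 FREE]

Answer: [0-13 ALLOC][14-23 ALLOC][24-30 ALLOC][31-33 ALLOC][34-49 FREE]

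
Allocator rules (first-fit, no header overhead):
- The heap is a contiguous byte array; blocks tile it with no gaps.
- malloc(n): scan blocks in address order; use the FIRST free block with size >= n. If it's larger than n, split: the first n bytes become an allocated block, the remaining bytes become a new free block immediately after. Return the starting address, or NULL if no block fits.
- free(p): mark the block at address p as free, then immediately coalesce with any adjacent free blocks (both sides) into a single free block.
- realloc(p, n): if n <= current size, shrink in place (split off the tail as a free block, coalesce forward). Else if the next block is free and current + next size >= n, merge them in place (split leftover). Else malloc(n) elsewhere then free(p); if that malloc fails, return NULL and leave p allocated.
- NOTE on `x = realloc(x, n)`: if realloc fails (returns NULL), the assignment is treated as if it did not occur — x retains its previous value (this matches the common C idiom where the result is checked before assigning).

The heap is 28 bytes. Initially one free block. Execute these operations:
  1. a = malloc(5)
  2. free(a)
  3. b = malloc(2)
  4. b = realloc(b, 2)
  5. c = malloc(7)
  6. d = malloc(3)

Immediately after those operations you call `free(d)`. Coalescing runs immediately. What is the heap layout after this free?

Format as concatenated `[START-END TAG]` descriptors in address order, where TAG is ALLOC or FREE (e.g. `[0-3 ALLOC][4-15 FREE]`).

Answer: [0-1 ALLOC][2-8 ALLOC][9-27 FREE]

Derivation:
Op 1: a = malloc(5) -> a = 0; heap: [0-4 ALLOC][5-27 FREE]
Op 2: free(a) -> (freed a); heap: [0-27 FREE]
Op 3: b = malloc(2) -> b = 0; heap: [0-1 ALLOC][2-27 FREE]
Op 4: b = realloc(b, 2) -> b = 0; heap: [0-1 ALLOC][2-27 FREE]
Op 5: c = malloc(7) -> c = 2; heap: [0-1 ALLOC][2-8 ALLOC][9-27 FREE]
Op 6: d = malloc(3) -> d = 9; heap: [0-1 ALLOC][2-8 ALLOC][9-11 ALLOC][12-27 FREE]
free(d): d = 9 -> block [9-11 ALLOC]; mark free, coalesce with adjacent free neighbors -> [0-1 ALLOC][2-8 ALLOC][9-27 FREE]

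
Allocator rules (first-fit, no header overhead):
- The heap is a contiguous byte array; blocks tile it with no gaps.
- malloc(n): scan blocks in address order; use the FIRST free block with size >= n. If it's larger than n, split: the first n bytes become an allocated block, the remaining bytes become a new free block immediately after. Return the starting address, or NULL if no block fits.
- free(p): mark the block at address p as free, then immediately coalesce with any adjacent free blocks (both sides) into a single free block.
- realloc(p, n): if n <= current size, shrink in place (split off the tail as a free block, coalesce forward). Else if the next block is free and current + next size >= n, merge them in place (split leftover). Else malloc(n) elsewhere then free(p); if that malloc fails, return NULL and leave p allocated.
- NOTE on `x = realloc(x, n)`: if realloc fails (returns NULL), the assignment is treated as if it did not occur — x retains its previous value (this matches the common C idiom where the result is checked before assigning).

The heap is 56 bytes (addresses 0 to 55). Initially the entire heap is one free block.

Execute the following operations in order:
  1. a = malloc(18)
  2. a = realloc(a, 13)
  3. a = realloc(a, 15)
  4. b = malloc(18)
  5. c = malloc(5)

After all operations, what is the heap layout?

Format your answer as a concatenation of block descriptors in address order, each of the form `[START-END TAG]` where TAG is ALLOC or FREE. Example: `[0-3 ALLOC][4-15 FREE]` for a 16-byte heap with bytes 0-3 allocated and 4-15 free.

Op 1: a = malloc(18) -> a = 0; heap: [0-17 ALLOC][18-55 FREE]
Op 2: a = realloc(a, 13) -> a = 0; heap: [0-12 ALLOC][13-55 FREE]
Op 3: a = realloc(a, 15) -> a = 0; heap: [0-14 ALLOC][15-55 FREE]
Op 4: b = malloc(18) -> b = 15; heap: [0-14 ALLOC][15-32 ALLOC][33-55 FREE]
Op 5: c = malloc(5) -> c = 33; heap: [0-14 ALLOC][15-32 ALLOC][33-37 ALLOC][38-55 FREE]

Answer: [0-14 ALLOC][15-32 ALLOC][33-37 ALLOC][38-55 FREE]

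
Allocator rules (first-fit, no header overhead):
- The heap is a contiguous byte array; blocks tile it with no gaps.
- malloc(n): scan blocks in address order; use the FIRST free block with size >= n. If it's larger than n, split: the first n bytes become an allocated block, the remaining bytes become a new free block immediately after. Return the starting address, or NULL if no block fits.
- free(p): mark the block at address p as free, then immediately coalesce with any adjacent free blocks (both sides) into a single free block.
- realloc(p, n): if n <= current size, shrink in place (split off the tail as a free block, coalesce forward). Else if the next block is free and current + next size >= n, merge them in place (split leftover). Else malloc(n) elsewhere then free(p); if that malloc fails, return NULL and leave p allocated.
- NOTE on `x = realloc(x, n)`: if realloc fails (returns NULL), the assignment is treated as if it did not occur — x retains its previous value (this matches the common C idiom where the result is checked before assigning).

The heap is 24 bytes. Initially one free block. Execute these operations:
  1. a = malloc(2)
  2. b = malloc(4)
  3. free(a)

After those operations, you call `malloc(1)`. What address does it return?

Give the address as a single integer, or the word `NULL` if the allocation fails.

Op 1: a = malloc(2) -> a = 0; heap: [0-1 ALLOC][2-23 FREE]
Op 2: b = malloc(4) -> b = 2; heap: [0-1 ALLOC][2-5 ALLOC][6-23 FREE]
Op 3: free(a) -> (freed a); heap: [0-1 FREE][2-5 ALLOC][6-23 FREE]
malloc(1): first-fit scan over [0-1 FREE][2-5 ALLOC][6-23 FREE] -> 0

Answer: 0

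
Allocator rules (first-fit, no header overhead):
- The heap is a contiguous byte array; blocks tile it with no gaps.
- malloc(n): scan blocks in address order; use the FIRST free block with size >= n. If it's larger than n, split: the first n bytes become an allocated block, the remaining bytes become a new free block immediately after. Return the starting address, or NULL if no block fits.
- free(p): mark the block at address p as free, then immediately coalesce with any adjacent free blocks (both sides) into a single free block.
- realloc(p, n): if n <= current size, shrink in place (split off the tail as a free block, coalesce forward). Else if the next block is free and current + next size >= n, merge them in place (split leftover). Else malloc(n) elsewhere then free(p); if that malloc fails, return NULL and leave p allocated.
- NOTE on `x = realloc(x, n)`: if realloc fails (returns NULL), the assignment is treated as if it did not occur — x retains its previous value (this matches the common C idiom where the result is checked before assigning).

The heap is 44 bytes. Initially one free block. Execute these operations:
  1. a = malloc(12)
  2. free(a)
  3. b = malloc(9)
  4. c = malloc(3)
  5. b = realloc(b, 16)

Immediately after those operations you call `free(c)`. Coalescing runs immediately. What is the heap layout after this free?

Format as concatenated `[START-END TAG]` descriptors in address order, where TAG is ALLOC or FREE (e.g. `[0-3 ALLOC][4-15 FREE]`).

Answer: [0-11 FREE][12-27 ALLOC][28-43 FREE]

Derivation:
Op 1: a = malloc(12) -> a = 0; heap: [0-11 ALLOC][12-43 FREE]
Op 2: free(a) -> (freed a); heap: [0-43 FREE]
Op 3: b = malloc(9) -> b = 0; heap: [0-8 ALLOC][9-43 FREE]
Op 4: c = malloc(3) -> c = 9; heap: [0-8 ALLOC][9-11 ALLOC][12-43 FREE]
Op 5: b = realloc(b, 16) -> b = 12; heap: [0-8 FREE][9-11 ALLOC][12-27 ALLOC][28-43 FREE]
free(c): c = 9 -> block [9-11 ALLOC]; mark free, coalesce with adjacent free neighbors -> [0-11 FREE][12-27 ALLOC][28-43 FREE]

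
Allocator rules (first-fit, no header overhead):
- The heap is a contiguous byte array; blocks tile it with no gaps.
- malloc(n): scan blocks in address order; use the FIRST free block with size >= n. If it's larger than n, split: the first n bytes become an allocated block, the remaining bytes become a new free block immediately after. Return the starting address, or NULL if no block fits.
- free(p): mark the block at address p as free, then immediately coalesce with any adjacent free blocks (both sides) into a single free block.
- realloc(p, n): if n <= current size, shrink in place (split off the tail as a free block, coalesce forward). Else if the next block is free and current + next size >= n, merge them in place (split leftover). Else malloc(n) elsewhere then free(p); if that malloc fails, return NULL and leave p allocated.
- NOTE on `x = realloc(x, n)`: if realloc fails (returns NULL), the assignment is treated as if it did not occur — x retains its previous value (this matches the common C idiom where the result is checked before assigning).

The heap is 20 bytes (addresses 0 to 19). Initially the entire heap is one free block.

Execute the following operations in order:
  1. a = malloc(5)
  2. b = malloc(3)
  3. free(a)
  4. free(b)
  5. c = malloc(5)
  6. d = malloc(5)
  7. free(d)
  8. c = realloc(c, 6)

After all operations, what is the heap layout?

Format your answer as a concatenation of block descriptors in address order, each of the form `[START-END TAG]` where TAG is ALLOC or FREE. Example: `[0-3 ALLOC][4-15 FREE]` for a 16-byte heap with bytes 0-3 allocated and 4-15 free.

Op 1: a = malloc(5) -> a = 0; heap: [0-4 ALLOC][5-19 FREE]
Op 2: b = malloc(3) -> b = 5; heap: [0-4 ALLOC][5-7 ALLOC][8-19 FREE]
Op 3: free(a) -> (freed a); heap: [0-4 FREE][5-7 ALLOC][8-19 FREE]
Op 4: free(b) -> (freed b); heap: [0-19 FREE]
Op 5: c = malloc(5) -> c = 0; heap: [0-4 ALLOC][5-19 FREE]
Op 6: d = malloc(5) -> d = 5; heap: [0-4 ALLOC][5-9 ALLOC][10-19 FREE]
Op 7: free(d) -> (freed d); heap: [0-4 ALLOC][5-19 FREE]
Op 8: c = realloc(c, 6) -> c = 0; heap: [0-5 ALLOC][6-19 FREE]

Answer: [0-5 ALLOC][6-19 FREE]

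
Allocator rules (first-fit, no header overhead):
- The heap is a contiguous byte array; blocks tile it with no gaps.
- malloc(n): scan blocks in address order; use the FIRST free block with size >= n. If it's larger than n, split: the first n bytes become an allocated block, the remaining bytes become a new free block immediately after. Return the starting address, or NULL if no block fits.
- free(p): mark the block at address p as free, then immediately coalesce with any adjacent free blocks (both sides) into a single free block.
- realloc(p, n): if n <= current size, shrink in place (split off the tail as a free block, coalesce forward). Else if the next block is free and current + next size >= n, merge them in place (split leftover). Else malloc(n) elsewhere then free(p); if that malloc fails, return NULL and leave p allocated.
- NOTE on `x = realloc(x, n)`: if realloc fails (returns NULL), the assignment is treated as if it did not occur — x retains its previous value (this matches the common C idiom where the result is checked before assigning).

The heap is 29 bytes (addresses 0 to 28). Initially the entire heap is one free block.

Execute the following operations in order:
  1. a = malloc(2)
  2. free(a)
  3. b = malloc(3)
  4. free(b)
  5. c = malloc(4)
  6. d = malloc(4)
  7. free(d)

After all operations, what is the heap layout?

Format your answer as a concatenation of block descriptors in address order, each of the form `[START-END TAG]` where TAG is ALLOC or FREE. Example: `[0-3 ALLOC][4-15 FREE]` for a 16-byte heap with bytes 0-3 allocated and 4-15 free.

Answer: [0-3 ALLOC][4-28 FREE]

Derivation:
Op 1: a = malloc(2) -> a = 0; heap: [0-1 ALLOC][2-28 FREE]
Op 2: free(a) -> (freed a); heap: [0-28 FREE]
Op 3: b = malloc(3) -> b = 0; heap: [0-2 ALLOC][3-28 FREE]
Op 4: free(b) -> (freed b); heap: [0-28 FREE]
Op 5: c = malloc(4) -> c = 0; heap: [0-3 ALLOC][4-28 FREE]
Op 6: d = malloc(4) -> d = 4; heap: [0-3 ALLOC][4-7 ALLOC][8-28 FREE]
Op 7: free(d) -> (freed d); heap: [0-3 ALLOC][4-28 FREE]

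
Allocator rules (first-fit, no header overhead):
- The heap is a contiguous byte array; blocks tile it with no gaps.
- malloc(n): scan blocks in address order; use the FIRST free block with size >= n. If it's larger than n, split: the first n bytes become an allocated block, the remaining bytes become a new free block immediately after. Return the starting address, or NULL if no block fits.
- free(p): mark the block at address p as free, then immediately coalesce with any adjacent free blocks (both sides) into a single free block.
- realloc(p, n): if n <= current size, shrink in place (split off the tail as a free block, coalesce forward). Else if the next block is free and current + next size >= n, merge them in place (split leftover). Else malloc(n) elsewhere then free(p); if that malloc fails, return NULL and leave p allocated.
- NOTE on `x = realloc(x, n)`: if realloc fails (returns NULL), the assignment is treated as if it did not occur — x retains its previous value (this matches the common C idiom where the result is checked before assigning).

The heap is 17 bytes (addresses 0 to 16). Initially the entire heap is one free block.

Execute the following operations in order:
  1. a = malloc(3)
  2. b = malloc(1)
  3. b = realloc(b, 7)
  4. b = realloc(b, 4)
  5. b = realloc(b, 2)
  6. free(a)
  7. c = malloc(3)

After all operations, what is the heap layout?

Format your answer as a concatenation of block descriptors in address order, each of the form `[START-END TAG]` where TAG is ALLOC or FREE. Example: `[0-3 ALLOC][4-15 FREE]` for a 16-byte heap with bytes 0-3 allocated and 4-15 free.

Answer: [0-2 ALLOC][3-4 ALLOC][5-16 FREE]

Derivation:
Op 1: a = malloc(3) -> a = 0; heap: [0-2 ALLOC][3-16 FREE]
Op 2: b = malloc(1) -> b = 3; heap: [0-2 ALLOC][3-3 ALLOC][4-16 FREE]
Op 3: b = realloc(b, 7) -> b = 3; heap: [0-2 ALLOC][3-9 ALLOC][10-16 FREE]
Op 4: b = realloc(b, 4) -> b = 3; heap: [0-2 ALLOC][3-6 ALLOC][7-16 FREE]
Op 5: b = realloc(b, 2) -> b = 3; heap: [0-2 ALLOC][3-4 ALLOC][5-16 FREE]
Op 6: free(a) -> (freed a); heap: [0-2 FREE][3-4 ALLOC][5-16 FREE]
Op 7: c = malloc(3) -> c = 0; heap: [0-2 ALLOC][3-4 ALLOC][5-16 FREE]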